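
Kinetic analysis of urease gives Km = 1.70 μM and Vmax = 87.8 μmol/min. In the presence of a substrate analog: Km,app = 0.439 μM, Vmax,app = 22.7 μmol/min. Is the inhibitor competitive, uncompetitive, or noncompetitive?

Both Km and Vmax decrease by the same factor (~3.87-fold) — characteristic of uncompetitive inhibition.

uncompetitive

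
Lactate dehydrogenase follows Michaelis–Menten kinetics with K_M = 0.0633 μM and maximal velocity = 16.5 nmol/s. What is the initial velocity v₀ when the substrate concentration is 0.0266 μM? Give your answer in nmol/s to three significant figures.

v = Vmax·[S]/(Km + [S]) = 16.5 × 0.0266 / (0.0633 + 0.0266)
  = 0.4389 / 0.08990 = 4.88 nmol/s.

4.88 nmol/s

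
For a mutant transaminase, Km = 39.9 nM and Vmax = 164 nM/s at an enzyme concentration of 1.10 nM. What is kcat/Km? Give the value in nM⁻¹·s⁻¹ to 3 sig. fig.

3.74 nM⁻¹·s⁻¹

kcat = Vmax/[E]total = 164/1.10 = 149 s⁻¹.
kcat/Km = 149/39.9 = 3.74 nM⁻¹·s⁻¹.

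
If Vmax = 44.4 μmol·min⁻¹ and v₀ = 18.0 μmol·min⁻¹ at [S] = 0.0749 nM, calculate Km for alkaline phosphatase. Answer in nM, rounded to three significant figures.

0.110 nM

From v = Vmax[S]/(Km+[S]), Km = [S](Vmax − v)/v.
Km = 0.0749 × (44.4 − 18.0) / 18.0 = 1.977/18.0 = 0.110 nM.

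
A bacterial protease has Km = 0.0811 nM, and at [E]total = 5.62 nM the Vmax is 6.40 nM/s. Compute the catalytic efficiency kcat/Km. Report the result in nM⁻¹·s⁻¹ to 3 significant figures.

14.0 nM⁻¹·s⁻¹

kcat = Vmax/[E]total = 6.40/5.62 = 1.14 s⁻¹.
kcat/Km = 1.14/0.0811 = 14.0 nM⁻¹·s⁻¹.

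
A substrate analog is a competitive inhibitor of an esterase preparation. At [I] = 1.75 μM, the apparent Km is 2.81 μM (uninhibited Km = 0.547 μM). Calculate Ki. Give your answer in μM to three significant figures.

0.423 μM

Competitive: Km,app = α·Km with α = 1 + [I]/Ki.
α = Km,app/Km = 2.81/0.547 = 5.137.
Ki = [I]/(α − 1) = 1.75/4.137 = 0.423 μM.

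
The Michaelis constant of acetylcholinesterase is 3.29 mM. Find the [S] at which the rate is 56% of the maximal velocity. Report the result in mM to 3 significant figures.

v/Vmax = [S]/(Km+[S]) = 0.56, so [S] = Km·0.56/(1 − 0.56) = 3.29 × 1.273.
[S] = 4.19 mM.

4.19 mM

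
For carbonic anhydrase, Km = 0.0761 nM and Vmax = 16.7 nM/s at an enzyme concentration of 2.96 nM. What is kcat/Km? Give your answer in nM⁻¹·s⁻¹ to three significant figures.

74.1 nM⁻¹·s⁻¹

kcat = Vmax/[E]total = 16.7/2.96 = 5.64 s⁻¹.
kcat/Km = 5.64/0.0761 = 74.1 nM⁻¹·s⁻¹.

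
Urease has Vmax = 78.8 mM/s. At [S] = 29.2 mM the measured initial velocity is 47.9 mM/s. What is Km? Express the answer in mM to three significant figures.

From v = Vmax[S]/(Km+[S]), Km = [S](Vmax − v)/v.
Km = 29.2 × (78.8 − 47.9) / 47.9 = 902.3/47.9 = 18.8 mM.

18.8 mM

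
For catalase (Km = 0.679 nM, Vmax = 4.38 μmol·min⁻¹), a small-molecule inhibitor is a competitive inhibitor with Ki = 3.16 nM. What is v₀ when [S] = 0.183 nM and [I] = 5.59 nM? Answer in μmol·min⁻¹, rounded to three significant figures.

α = 1 + [I]/Ki = 1 + 5.59/3.16 = 2.769.
For a competitive inhibitor, Vmax is unchanged and the apparent Km becomes α·Km: Km,app = 1.88 nM, Vmax,app = 4.38 μmol·min⁻¹.
v = Vmax,app·[S]/(Km,app + [S]) = 4.38 × 0.183/(1.88 + 0.183) = 0.389 μmol·min⁻¹.

0.389 μmol·min⁻¹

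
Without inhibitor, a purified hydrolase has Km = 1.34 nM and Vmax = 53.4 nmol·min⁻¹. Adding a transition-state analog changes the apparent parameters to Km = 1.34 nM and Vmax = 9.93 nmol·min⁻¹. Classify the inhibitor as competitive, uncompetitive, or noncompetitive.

Vmax decreases (53.4 → 9.93 nmol·min⁻¹) while Km is unchanged — pure noncompetitive inhibition.

noncompetitive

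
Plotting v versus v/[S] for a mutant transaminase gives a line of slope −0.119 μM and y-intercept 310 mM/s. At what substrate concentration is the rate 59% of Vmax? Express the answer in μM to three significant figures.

The Eadie–Hofstee slope gives Km = 0.119 μM (slope = −Km).
v/Vmax = [S]/(Km+[S]) = 0.59 ⇒ [S] = Km·0.59/(1−0.59) = 0.119 × 1.439 = 0.171 μM.

0.171 μM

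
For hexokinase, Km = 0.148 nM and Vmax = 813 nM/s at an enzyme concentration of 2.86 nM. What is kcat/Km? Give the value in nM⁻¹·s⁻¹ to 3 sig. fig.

kcat = Vmax/[E]total = 813/2.86 = 284 s⁻¹.
kcat/Km = 284/0.148 = 1920 nM⁻¹·s⁻¹.

1920 nM⁻¹·s⁻¹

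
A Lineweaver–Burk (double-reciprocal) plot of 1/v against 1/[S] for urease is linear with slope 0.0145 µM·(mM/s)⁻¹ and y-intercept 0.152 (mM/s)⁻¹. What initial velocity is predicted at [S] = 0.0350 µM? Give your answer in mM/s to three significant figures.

1.77 mM/s

The y-intercept is 1/Vmax, so Vmax = 1/0.152 = 6.58 mM/s.
The slope is Km/Vmax, so Km = 0.0145 × 6.58 = 0.0954 µM.
Then v = 6.58 × 0.0350/(0.0954 + 0.0350) = 1.77 mM/s.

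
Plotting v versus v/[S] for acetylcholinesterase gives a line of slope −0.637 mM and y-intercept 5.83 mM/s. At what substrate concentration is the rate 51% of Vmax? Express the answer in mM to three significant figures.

0.663 mM

The Eadie–Hofstee slope gives Km = 0.637 mM (slope = −Km).
v/Vmax = [S]/(Km+[S]) = 0.51 ⇒ [S] = Km·0.51/(1−0.51) = 0.637 × 1.041 = 0.663 mM.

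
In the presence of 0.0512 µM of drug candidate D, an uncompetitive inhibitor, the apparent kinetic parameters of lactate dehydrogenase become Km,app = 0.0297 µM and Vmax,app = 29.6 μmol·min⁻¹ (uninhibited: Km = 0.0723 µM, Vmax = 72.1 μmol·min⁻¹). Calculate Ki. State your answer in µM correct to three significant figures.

0.0357 µM

Uncompetitive: Vmax,app = Vmax/α (and Km,app = Km/α) with α = 1 + [I]/Ki.
α = Vmax/Vmax,app = 72.1/29.6 = 2.436.
Ki = [I]/(α − 1) = 0.0512/1.436 = 0.0357 µM.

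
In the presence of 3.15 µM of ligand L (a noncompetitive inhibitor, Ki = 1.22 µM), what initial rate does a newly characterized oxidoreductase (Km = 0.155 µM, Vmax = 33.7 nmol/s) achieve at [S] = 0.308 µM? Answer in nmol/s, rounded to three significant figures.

α = 1 + [I]/Ki = 1 + 3.15/1.22 = 3.582.
For a noncompetitive inhibitor, Vmax is reduced to Vmax/α while Km is unchanged: Km,app = 0.155 µM, Vmax,app = 9.41 nmol/s.
v = Vmax,app·[S]/(Km,app + [S]) = 9.41 × 0.308/(0.155 + 0.308) = 6.26 nmol/s.

6.26 nmol/s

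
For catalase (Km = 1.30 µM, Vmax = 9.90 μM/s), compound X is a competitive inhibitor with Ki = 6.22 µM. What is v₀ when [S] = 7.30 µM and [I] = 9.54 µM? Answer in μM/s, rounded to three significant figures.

6.82 μM/s

α = 1 + [I]/Ki = 1 + 9.54/6.22 = 2.534.
For a competitive inhibitor, Vmax is unchanged and the apparent Km becomes α·Km: Km,app = 3.29 µM, Vmax,app = 9.90 μM/s.
v = Vmax,app·[S]/(Km,app + [S]) = 9.90 × 7.30/(3.29 + 7.30) = 6.82 μM/s.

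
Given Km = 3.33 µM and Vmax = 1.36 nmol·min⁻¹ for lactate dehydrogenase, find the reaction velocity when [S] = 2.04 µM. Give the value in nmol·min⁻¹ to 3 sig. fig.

[S]/(Km+[S]) = 2.04/5.370 = 0.3799, the fractional saturation.
v = 0.3799 × Vmax = 0.3799 × 1.36 = 0.517 nmol·min⁻¹.

0.517 nmol·min⁻¹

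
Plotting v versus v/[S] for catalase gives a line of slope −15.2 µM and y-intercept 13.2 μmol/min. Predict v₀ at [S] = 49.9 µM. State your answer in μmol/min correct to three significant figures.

10.1 μmol/min

In the Eadie–Hofstee form v = Vmax − Km·(v/[S]), the slope is −Km and the intercept is Vmax, so Km = 15.2 µM and Vmax = 13.2 μmol/min.
v = 13.2 × 49.9/(15.2 + 49.9) = 10.1 μmol/min.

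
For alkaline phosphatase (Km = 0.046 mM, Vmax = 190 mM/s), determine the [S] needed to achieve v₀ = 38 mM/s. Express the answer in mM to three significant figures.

0.0115 mM

Rearranging v = Vmax[S]/(Km+[S]) gives [S] = Km·v/(Vmax − v).
[S] = 0.046 × 38 / (190 − 38) = 1.748/152.0 = 0.0115 mM.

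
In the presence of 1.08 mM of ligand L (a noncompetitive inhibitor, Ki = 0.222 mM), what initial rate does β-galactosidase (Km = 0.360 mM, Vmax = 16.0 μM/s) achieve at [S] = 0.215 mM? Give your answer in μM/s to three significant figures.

1.02 μM/s

With α = 1 + [I]/Ki = 1 + 1.08/0.222 = 5.865, the noncompetitive rate law is v = (Vmax/α)·[S] / (Km + [S]).
v = (16.0/5.865)×0.215 / (0.360 + 0.215) = 0.5865/0.5750 = 1.02 μM/s.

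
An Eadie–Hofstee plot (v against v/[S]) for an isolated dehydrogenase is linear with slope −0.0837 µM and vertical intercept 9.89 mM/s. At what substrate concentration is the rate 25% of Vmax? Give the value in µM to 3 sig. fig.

0.0279 µM

The Eadie–Hofstee slope gives Km = 0.0837 µM (slope = −Km).
v/Vmax = [S]/(Km+[S]) = 0.25 ⇒ [S] = Km·0.25/(1−0.25) = 0.0837 × 0.3333 = 0.0279 µM.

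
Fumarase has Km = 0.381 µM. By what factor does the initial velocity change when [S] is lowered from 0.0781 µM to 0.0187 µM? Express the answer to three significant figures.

The fractional saturations are [S]/(Km+[S]) = 0.0781/0.4591 = 0.1701 and 0.0187/0.3997 = 0.04679.
v₂/v₁ is just their ratio: 0.04679/0.1701 = 0.275.

0.275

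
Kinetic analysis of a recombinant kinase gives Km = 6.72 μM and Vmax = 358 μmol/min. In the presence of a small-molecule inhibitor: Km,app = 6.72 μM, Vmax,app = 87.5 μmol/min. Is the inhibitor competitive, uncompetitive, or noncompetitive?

Vmax decreases (358 → 87.5 μmol/min) while Km is unchanged — pure noncompetitive inhibition.

noncompetitive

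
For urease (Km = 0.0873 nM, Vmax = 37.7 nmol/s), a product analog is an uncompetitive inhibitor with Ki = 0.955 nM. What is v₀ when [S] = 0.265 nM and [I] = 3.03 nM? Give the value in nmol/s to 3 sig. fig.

8.37 nmol/s

With α = 1 + [I]/Ki = 1 + 3.03/0.955 = 4.173, the uncompetitive rate law is v = (Vmax/α)·[S] / (Km/α + [S]).
v = (37.7/4.173)×0.265 / (0.0873/4.173 + 0.265) = 2.394/0.2859 = 8.37 nmol/s.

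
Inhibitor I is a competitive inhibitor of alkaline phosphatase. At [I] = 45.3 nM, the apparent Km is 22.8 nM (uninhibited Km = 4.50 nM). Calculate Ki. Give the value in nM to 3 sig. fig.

11.1 nM

Competitive: Km,app = α·Km with α = 1 + [I]/Ki.
α = Km,app/Km = 22.8/4.50 = 5.067.
Ki = [I]/(α − 1) = 45.3/4.067 = 11.1 nM.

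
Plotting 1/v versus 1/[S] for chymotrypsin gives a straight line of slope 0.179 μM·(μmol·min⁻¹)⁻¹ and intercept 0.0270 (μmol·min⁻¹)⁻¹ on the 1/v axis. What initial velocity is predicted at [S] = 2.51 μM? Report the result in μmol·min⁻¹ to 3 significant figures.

The y-intercept is 1/Vmax, so Vmax = 1/0.0270 = 37.0 μmol·min⁻¹.
The slope is Km/Vmax, so Km = 0.179 × 37.0 = 6.63 μM.
Then v = 37.0 × 2.51/(6.63 + 2.51) = 10.2 μmol·min⁻¹.

10.2 μmol·min⁻¹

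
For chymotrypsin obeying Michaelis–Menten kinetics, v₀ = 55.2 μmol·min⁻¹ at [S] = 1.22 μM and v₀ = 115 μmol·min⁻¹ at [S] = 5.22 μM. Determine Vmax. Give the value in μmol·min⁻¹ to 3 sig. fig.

From v = Vmax[S]/(Km+[S]), each point gives Vmax = v(Km+[S])/[S].
Equating: 55.2(Km+1.22)/1.22 = 115(Km+5.22)/5.22.
45.25·Km + 55.2 = 22.03·Km + 115, so (45.25 − 22.03)·Km = 115 − 55.2.
Km = 59.80/23.22 = 2.58 μM; then Vmax = 55.2(2.58+1.22)/1.22 = 172 μmol·min⁻¹.

172 μmol·min⁻¹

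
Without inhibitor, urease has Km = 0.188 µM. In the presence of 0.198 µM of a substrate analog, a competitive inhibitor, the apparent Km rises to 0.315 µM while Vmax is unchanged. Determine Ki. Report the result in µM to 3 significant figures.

0.293 µM

Competitive: Km,app = α·Km with α = 1 + [I]/Ki.
α = Km,app/Km = 0.315/0.188 = 1.676.
Ki = [I]/(α − 1) = 0.198/0.6755 = 0.293 µM.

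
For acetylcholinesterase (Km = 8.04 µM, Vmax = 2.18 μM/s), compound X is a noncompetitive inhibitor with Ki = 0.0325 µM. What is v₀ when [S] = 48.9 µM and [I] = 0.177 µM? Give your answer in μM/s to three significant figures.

0.290 μM/s

α = 1 + [I]/Ki = 1 + 0.177/0.0325 = 6.446.
For a noncompetitive inhibitor, Vmax is reduced to Vmax/α while Km is unchanged: Km,app = 8.04 µM, Vmax,app = 0.338 μM/s.
v = Vmax,app·[S]/(Km,app + [S]) = 0.338 × 48.9/(8.04 + 48.9) = 0.290 μM/s.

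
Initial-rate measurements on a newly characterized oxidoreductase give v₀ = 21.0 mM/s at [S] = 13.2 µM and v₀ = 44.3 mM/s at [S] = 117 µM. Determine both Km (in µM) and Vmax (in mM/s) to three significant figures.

Km = 19.2 µM; Vmax = 51.6 mM/s

In reciprocal form, 1/v = (Km/Vmax)·(1/[S]) + 1/Vmax. The two points give (1/[S], 1/v) = (0.07576, 0.04762) and (0.008547, 0.02257).
Slope = (0.04762 − 0.02257)/(0.07576 − 0.008547) = 0.3726; intercept = 0.04762 − 0.3726×0.07576 = 0.01939.
Vmax = 1/intercept = 51.6 mM/s; Km = slope × Vmax = 0.3726 × 51.6 = 19.2 µM.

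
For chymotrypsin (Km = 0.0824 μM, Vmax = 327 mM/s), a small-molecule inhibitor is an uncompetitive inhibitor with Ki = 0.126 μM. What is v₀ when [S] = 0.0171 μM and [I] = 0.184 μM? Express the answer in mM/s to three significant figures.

44.9 mM/s

With α = 1 + [I]/Ki = 1 + 0.184/0.126 = 2.460, the uncompetitive rate law is v = (Vmax/α)·[S] / (Km/α + [S]).
v = (327/2.460)×0.0171 / (0.0824/2.460 + 0.0171) = 2.273/0.05059 = 44.9 mM/s.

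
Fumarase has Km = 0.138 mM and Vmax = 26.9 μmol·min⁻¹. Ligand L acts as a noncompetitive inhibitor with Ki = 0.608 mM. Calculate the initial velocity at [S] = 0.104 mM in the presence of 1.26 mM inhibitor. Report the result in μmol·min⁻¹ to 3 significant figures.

3.76 μmol·min⁻¹

α = 1 + [I]/Ki = 1 + 1.26/0.608 = 3.072.
For a noncompetitive inhibitor, Vmax is reduced to Vmax/α while Km is unchanged: Km,app = 0.138 mM, Vmax,app = 8.76 μmol·min⁻¹.
v = Vmax,app·[S]/(Km,app + [S]) = 8.76 × 0.104/(0.138 + 0.104) = 3.76 μmol·min⁻¹.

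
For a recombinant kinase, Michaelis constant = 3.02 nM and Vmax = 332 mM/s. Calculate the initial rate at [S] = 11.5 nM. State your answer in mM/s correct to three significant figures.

v = Vmax·[S]/(Km + [S]) = 332 × 11.5 / (3.02 + 11.5)
  = 3818 / 14.52 = 263 mM/s.

263 mM/s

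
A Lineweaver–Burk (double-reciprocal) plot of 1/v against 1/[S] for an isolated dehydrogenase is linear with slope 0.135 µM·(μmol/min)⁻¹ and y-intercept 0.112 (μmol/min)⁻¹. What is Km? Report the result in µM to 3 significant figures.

1.21 µM

y-intercept = 1/Vmax ⇒ Vmax = 8.93 μmol/min; slope = Km/Vmax ⇒ Km = slope × Vmax.
Km = 0.135 × 8.93 = 1.21 µM.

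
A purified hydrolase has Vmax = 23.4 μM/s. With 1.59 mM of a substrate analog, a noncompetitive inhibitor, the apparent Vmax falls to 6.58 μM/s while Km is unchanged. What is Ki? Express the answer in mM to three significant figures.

0.622 mM

Noncompetitive: Vmax,app = Vmax/α with α = 1 + [I]/Ki.
α = Vmax/Vmax,app = 23.4/6.58 = 3.556.
Ki = [I]/(α − 1) = 1.59/2.556 = 0.622 mM.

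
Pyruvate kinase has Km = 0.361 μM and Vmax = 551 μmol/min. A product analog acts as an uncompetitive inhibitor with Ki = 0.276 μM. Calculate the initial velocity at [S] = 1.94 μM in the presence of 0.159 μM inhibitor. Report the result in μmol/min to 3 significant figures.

313 μmol/min

With α = 1 + [I]/Ki = 1 + 0.159/0.276 = 1.576, the uncompetitive rate law is v = (Vmax/α)·[S] / (Km/α + [S]).
v = (551/1.576)×1.94 / (0.361/1.576 + 1.94) = 678.2/2.169 = 313 μmol/min.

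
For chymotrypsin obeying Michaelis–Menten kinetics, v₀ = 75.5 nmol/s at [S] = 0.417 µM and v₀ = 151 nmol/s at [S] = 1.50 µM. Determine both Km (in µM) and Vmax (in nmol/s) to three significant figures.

Km = 0.939 µM; Vmax = 246 nmol/s

From v = Vmax[S]/(Km+[S]), each point gives Vmax = v(Km+[S])/[S].
Equating: 75.5(Km+0.417)/0.417 = 151(Km+1.50)/1.50.
181.1·Km + 75.5 = 100.7·Km + 151, so (181.1 − 100.7)·Km = 151 − 75.5.
Km = 75.50/80.39 = 0.939 µM; then Vmax = 75.5(0.939+0.417)/0.417 = 246 nmol/s.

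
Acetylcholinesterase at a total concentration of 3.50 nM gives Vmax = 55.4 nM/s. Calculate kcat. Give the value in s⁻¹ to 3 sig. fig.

kcat = Vmax/[E]total = 55.4 nM/s / 3.50 nM = 15.8 s⁻¹.

15.8 s⁻¹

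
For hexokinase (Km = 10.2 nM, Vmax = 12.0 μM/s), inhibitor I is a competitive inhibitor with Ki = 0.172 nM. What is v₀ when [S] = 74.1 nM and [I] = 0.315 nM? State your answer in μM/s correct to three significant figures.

α = 1 + [I]/Ki = 1 + 0.315/0.172 = 2.831.
For a competitive inhibitor, Vmax is unchanged and the apparent Km becomes α·Km: Km,app = 28.9 nM, Vmax,app = 12.0 μM/s.
v = Vmax,app·[S]/(Km,app + [S]) = 12.0 × 74.1/(28.9 + 74.1) = 8.63 μM/s.

8.63 μM/s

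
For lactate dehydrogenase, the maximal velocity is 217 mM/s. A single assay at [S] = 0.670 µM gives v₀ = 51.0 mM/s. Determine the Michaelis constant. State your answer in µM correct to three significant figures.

v/Vmax = 51.0/217 = 0.2350 = [S]/(Km+[S]).
So Km + [S] = [S]/0.2350 = 2.851 µM, giving Km = 2.851 − 0.670 = 2.18 µM.

2.18 µM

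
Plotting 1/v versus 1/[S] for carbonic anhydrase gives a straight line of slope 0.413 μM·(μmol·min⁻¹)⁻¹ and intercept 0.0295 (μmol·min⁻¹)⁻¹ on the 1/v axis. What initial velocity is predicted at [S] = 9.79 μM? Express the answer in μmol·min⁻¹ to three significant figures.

The y-intercept is 1/Vmax, so Vmax = 1/0.0295 = 33.9 μmol·min⁻¹.
The slope is Km/Vmax, so Km = 0.413 × 33.9 = 14.0 μM.
Then v = 33.9 × 9.79/(14.0 + 9.79) = 13.9 μmol·min⁻¹.

13.9 μmol·min⁻¹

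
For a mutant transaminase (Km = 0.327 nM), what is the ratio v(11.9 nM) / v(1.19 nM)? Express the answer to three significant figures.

1.24

Since Vmax cancels, v₂/v₁ = [S]₂(Km+[S]₁) / [S]₁(Km+[S]₂).
= 11.9×(0.327+1.19) / (1.19×(0.327+11.9)) = 18.05/14.55 = 1.24.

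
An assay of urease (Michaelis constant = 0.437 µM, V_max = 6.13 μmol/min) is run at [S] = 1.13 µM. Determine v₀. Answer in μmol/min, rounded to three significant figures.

4.42 μmol/min

[S]/(Km+[S]) = 1.13/1.567 = 0.7211, the fractional saturation.
v = 0.7211 × Vmax = 0.7211 × 6.13 = 4.42 μmol/min.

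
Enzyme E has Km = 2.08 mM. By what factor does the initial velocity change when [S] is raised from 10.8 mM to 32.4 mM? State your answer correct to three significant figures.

1.12

Since Vmax cancels, v₂/v₁ = [S]₂(Km+[S]₁) / [S]₁(Km+[S]₂).
= 32.4×(2.08+10.8) / (10.8×(2.08+32.4)) = 417.3/372.4 = 1.12.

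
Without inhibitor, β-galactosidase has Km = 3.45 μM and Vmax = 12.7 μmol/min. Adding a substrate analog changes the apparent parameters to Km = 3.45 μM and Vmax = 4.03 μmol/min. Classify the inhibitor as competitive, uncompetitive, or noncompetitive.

noncompetitive

Vmax decreases (12.7 → 4.03 μmol/min) while Km is unchanged — pure noncompetitive inhibition.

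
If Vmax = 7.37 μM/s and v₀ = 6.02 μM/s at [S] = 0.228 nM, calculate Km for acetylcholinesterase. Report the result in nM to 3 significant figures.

0.0511 nM

v/Vmax = 6.02/7.37 = 0.8168 = [S]/(Km+[S]).
So Km + [S] = [S]/0.8168 = 0.2791 nM, giving Km = 0.2791 − 0.228 = 0.0511 nM.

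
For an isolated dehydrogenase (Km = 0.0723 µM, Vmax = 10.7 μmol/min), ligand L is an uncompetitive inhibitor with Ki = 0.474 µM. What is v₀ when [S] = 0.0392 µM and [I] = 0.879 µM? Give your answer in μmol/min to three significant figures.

With α = 1 + [I]/Ki = 1 + 0.879/0.474 = 2.854, the uncompetitive rate law is v = (Vmax/α)·[S] / (Km/α + [S]).
v = (10.7/2.854)×0.0392 / (0.0723/2.854 + 0.0392) = 0.1469/0.06453 = 2.28 μmol/min.

2.28 μmol/min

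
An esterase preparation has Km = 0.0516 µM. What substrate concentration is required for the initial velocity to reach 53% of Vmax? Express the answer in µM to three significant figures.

0.0582 µM

v/Vmax = [S]/(Km+[S]) = 0.53, so [S] = Km·0.53/(1 − 0.53) = 0.0516 × 1.128.
[S] = 0.0582 µM.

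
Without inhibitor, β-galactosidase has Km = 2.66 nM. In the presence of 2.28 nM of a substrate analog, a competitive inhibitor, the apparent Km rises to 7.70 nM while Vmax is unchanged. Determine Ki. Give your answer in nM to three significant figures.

Competitive: Km,app = α·Km with α = 1 + [I]/Ki.
α = Km,app/Km = 7.70/2.66 = 2.895.
Since α = 1 + [I]/Ki, [I]/Ki = 2.895 − 1 = 1.895 and Ki = 2.28/1.895 = 1.20 nM.

1.20 nM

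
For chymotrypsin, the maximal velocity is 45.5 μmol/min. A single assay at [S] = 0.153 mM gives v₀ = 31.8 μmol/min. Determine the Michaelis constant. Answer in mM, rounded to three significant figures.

0.0659 mM

From v = Vmax[S]/(Km+[S]), Km = [S](Vmax − v)/v.
Km = 0.153 × (45.5 − 31.8) / 31.8 = 2.096/31.8 = 0.0659 mM.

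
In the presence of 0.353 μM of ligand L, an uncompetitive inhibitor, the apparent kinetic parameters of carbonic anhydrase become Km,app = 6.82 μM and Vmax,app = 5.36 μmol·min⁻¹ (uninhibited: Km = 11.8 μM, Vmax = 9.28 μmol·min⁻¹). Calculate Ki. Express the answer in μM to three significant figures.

0.483 μM

Uncompetitive: Vmax,app = Vmax/α (and Km,app = Km/α) with α = 1 + [I]/Ki.
α = Vmax/Vmax,app = 9.28/5.36 = 1.731.
Since α = 1 + [I]/Ki, [I]/Ki = 1.731 − 1 = 0.7313 and Ki = 0.353/0.7313 = 0.483 μM.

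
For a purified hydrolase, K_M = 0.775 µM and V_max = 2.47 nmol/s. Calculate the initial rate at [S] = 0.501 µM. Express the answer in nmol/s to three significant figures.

[S]/(Km+[S]) = 0.501/1.276 = 0.3926, the fractional saturation.
v = 0.3926 × Vmax = 0.3926 × 2.47 = 0.970 nmol/s.

0.970 nmol/s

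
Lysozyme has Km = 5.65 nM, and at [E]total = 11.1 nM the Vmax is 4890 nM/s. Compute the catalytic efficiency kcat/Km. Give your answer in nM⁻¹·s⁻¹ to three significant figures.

78.0 nM⁻¹·s⁻¹

kcat = Vmax/[E]total = 4890/11.1 = 441 s⁻¹.
kcat/Km = 441/5.65 = 78.0 nM⁻¹·s⁻¹.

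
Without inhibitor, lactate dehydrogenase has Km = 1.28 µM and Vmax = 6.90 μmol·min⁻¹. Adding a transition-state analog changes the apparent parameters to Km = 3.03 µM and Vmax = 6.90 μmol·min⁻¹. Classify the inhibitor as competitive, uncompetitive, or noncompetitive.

Km increases (1.28 → 3.03 µM) while Vmax is unchanged — the hallmark of competitive inhibition.

competitive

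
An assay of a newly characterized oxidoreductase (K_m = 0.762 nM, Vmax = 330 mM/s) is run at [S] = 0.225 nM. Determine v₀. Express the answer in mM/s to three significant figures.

75.2 mM/s

v = Vmax·[S]/(Km + [S]) = 330 × 0.225 / (0.762 + 0.225)
  = 74.25 / 0.9870 = 75.2 mM/s.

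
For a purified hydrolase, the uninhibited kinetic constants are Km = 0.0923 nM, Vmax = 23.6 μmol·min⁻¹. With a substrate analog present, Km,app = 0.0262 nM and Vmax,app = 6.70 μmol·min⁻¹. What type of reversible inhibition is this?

uncompetitive

Both Km and Vmax decrease by the same factor (~3.52-fold) — characteristic of uncompetitive inhibition.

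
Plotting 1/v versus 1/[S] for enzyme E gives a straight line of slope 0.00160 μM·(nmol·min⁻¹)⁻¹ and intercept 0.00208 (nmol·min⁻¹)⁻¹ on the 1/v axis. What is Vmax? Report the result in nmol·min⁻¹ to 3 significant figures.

481 nmol·min⁻¹

The y-intercept of a Lineweaver–Burk plot equals 1/Vmax, so Vmax = 1/0.00208 = 481 nmol·min⁻¹.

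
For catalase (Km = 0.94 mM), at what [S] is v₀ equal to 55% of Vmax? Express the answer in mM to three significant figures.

v/Vmax = [S]/(Km+[S]) = 0.55, so [S] = Km·0.55/(1 − 0.55) = 0.94 × 1.222.
[S] = 1.15 mM.

1.15 mM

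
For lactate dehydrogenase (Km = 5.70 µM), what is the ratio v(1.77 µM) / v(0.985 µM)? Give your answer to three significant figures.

Since Vmax cancels, v₂/v₁ = [S]₂(Km+[S]₁) / [S]₁(Km+[S]₂).
= 1.77×(5.70+0.985) / (0.985×(5.70+1.77)) = 11.83/7.358 = 1.61.

1.61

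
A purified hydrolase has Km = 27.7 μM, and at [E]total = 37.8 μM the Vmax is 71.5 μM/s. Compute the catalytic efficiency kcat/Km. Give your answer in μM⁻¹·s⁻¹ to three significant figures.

0.0683 μM⁻¹·s⁻¹

kcat = Vmax/[E]total = 71.5/37.8 = 1.89 s⁻¹.
kcat/Km = 1.89/27.7 = 0.0683 μM⁻¹·s⁻¹.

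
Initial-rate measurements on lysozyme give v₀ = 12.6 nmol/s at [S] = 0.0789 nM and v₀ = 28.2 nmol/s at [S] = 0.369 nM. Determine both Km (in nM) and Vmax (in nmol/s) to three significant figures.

Km = 0.187 nM; Vmax = 42.5 nmol/s

In reciprocal form, 1/v = (Km/Vmax)·(1/[S]) + 1/Vmax. The two points give (1/[S], 1/v) = (12.67, 0.07937) and (2.710, 0.03546).
Slope = (0.07937 − 0.03546)/(12.67 − 2.710) = 0.004406; intercept = 0.07937 − 0.004406×12.67 = 0.02352.
Vmax = 1/intercept = 42.5 nmol/s; Km = slope × Vmax = 0.004406 × 42.5 = 0.187 nM.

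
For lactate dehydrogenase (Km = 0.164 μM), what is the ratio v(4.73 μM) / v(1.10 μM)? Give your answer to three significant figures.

Since Vmax cancels, v₂/v₁ = [S]₂(Km+[S]₁) / [S]₁(Km+[S]₂).
= 4.73×(0.164+1.10) / (1.10×(0.164+4.73)) = 5.979/5.383 = 1.11.

1.11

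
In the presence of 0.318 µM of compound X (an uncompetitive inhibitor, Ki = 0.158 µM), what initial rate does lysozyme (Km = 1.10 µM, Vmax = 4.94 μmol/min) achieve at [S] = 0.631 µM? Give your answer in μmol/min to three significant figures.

With α = 1 + [I]/Ki = 1 + 0.318/0.158 = 3.013, the uncompetitive rate law is v = (Vmax/α)·[S] / (Km/α + [S]).
v = (4.94/3.013)×0.631 / (1.10/3.013 + 0.631) = 1.035/0.9961 = 1.04 μmol/min.

1.04 μmol/min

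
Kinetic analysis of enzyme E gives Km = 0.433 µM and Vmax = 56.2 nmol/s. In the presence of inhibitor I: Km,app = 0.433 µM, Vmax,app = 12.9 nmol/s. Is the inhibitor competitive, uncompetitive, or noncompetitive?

noncompetitive

Vmax decreases (56.2 → 12.9 nmol/s) while Km is unchanged — pure noncompetitive inhibition.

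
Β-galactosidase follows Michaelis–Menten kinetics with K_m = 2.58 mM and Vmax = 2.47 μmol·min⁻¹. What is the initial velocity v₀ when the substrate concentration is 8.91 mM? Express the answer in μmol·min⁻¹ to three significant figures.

[S]/(Km+[S]) = 8.91/11.49 = 0.7755, the fractional saturation.
v = 0.7755 × Vmax = 0.7755 × 2.47 = 1.92 μmol·min⁻¹.

1.92 μmol·min⁻¹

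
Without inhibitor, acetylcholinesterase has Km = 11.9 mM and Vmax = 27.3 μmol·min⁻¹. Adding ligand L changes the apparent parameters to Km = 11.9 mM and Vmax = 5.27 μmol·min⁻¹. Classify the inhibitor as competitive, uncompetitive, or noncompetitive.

Vmax decreases (27.3 → 5.27 μmol·min⁻¹) while Km is unchanged — pure noncompetitive inhibition.

noncompetitive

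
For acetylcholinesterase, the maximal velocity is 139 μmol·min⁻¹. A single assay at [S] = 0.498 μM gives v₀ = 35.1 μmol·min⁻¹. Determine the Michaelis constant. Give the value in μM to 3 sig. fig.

From v = Vmax[S]/(Km+[S]), Km = [S](Vmax − v)/v.
Km = 0.498 × (139 − 35.1) / 35.1 = 51.74/35.1 = 1.47 μM.

1.47 μM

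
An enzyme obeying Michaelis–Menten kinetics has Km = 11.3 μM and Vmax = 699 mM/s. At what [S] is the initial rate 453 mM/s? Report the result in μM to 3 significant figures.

20.8 μM

Rearranging v = Vmax[S]/(Km+[S]) gives [S] = Km·v/(Vmax − v).
[S] = 11.3 × 453 / (699 − 453) = 5119/246.0 = 20.8 μM.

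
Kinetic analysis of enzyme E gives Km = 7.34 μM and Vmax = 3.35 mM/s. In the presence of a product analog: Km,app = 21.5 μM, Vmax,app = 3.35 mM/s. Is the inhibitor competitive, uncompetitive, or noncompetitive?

Km increases (7.34 → 21.5 μM) while Vmax is unchanged — the hallmark of competitive inhibition.

competitive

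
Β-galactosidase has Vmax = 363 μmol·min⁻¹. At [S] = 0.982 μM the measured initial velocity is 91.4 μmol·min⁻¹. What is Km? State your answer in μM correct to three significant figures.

2.92 μM

v/Vmax = 91.4/363 = 0.2518 = [S]/(Km+[S]).
So Km + [S] = [S]/0.2518 = 3.900 μM, giving Km = 3.900 − 0.982 = 2.92 μM.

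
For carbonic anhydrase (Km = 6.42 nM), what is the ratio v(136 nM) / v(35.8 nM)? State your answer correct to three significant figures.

Since Vmax cancels, v₂/v₁ = [S]₂(Km+[S]₁) / [S]₁(Km+[S]₂).
= 136×(6.42+35.8) / (35.8×(6.42+136)) = 5742/5099 = 1.13.

1.13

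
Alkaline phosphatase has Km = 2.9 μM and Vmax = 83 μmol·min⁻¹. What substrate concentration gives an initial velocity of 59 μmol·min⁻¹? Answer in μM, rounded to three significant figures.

7.13 μM

Rearranging v = Vmax[S]/(Km+[S]) gives [S] = Km·v/(Vmax − v).
[S] = 2.9 × 59 / (83 − 59) = 171.1/24.00 = 7.13 μM.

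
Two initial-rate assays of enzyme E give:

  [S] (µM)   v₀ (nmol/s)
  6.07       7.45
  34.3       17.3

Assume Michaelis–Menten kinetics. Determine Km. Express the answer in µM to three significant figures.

In reciprocal form, 1/v = (Km/Vmax)·(1/[S]) + 1/Vmax. The two points give (1/[S], 1/v) = (0.1647, 0.1342) and (0.02915, 0.05780).
Slope = (0.1342 − 0.05780)/(0.1647 − 0.02915) = 0.5636; intercept = 0.1342 − 0.5636×0.1647 = 0.04137.
Vmax = 1/intercept = 24.2 nmol/s; Km = slope × Vmax = 0.5636 × 24.2 = 13.6 µM.

13.6 µM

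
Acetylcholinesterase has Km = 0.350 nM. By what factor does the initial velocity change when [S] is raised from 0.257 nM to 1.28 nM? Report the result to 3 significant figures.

1.85

The fractional saturations are [S]/(Km+[S]) = 0.257/0.6070 = 0.4234 and 1.28/1.630 = 0.7853.
v₂/v₁ is just their ratio: 0.7853/0.4234 = 1.85.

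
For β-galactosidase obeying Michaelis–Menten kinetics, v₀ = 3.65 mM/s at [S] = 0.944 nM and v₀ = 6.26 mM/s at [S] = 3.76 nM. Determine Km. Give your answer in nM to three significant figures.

1.19 nM

In reciprocal form, 1/v = (Km/Vmax)·(1/[S]) + 1/Vmax. The two points give (1/[S], 1/v) = (1.059, 0.2740) and (0.2660, 0.1597).
Slope = (0.2740 − 0.1597)/(1.059 − 0.2660) = 0.1440; intercept = 0.2740 − 0.1440×1.059 = 0.1215.
Vmax = 1/intercept = 8.23 mM/s; Km = slope × Vmax = 0.1440 × 8.23 = 1.19 nM.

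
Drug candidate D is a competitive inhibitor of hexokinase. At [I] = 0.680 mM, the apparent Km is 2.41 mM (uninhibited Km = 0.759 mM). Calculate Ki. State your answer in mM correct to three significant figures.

0.313 mM

Competitive: Km,app = α·Km with α = 1 + [I]/Ki.
α = Km,app/Km = 2.41/0.759 = 3.175.
Since α = 1 + [I]/Ki, [I]/Ki = 3.175 − 1 = 2.175 and Ki = 0.680/2.175 = 0.313 mM.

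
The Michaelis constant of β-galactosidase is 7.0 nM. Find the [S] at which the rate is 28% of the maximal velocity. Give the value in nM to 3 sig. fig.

v/Vmax = [S]/(Km+[S]) = 0.28, so [S] = Km·0.28/(1 − 0.28) = 7.0 × 0.3889.
[S] = 2.72 nM.

2.72 nM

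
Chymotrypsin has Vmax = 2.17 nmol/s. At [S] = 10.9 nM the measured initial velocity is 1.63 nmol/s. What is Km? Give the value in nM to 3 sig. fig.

v/Vmax = 1.63/2.17 = 0.7512 = [S]/(Km+[S]).
So Km + [S] = [S]/0.7512 = 14.51 nM, giving Km = 14.51 − 10.9 = 3.61 nM.

3.61 nM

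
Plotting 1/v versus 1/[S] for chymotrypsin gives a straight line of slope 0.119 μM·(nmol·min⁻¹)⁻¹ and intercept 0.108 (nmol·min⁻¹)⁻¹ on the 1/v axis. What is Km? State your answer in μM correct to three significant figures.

1.10 μM

y-intercept = 1/Vmax ⇒ Vmax = 9.26 nmol·min⁻¹; slope = Km/Vmax ⇒ Km = slope × Vmax.
Km = 0.119 × 9.26 = 1.10 μM.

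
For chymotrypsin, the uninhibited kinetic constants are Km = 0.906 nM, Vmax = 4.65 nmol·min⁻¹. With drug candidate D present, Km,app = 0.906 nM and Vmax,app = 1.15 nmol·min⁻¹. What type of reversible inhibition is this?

Vmax decreases (4.65 → 1.15 nmol·min⁻¹) while Km is unchanged — pure noncompetitive inhibition.

noncompetitive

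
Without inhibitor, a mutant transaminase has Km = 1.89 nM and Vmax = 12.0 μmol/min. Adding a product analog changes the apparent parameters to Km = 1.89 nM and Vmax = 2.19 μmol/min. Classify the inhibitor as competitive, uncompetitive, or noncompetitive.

noncompetitive

Vmax decreases (12.0 → 2.19 μmol/min) while Km is unchanged — pure noncompetitive inhibition.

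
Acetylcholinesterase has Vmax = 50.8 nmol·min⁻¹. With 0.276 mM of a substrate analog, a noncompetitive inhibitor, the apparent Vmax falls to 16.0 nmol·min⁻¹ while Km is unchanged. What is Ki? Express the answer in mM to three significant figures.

Noncompetitive: Vmax,app = Vmax/α with α = 1 + [I]/Ki.
α = Vmax/Vmax,app = 50.8/16.0 = 3.175.
Since α = 1 + [I]/Ki, [I]/Ki = 3.175 − 1 = 2.175 and Ki = 0.276/2.175 = 0.127 mM.

0.127 mM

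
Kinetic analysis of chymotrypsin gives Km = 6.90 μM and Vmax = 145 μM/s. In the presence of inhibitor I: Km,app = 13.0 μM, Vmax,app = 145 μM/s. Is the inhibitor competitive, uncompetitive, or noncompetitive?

Km increases (6.90 → 13.0 μM) while Vmax is unchanged — the hallmark of competitive inhibition.

competitive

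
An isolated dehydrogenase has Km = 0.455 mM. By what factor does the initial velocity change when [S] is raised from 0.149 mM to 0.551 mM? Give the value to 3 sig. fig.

2.22

Since Vmax cancels, v₂/v₁ = [S]₂(Km+[S]₁) / [S]₁(Km+[S]₂).
= 0.551×(0.455+0.149) / (0.149×(0.455+0.551)) = 0.3328/0.1499 = 2.22.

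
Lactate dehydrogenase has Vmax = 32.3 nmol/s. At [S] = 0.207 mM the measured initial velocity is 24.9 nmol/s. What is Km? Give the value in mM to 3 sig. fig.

0.0615 mM

v/Vmax = 24.9/32.3 = 0.7709 = [S]/(Km+[S]).
So Km + [S] = [S]/0.7709 = 0.2685 mM, giving Km = 0.2685 − 0.207 = 0.0615 mM.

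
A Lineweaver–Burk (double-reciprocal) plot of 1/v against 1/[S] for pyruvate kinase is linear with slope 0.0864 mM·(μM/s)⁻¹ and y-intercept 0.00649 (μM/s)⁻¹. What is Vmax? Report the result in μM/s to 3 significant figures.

154 μM/s

The y-intercept of a Lineweaver–Burk plot equals 1/Vmax, so Vmax = 1/0.00649 = 154 μM/s.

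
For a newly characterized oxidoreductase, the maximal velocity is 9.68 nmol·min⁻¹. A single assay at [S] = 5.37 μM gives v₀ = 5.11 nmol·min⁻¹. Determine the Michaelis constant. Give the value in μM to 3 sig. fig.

4.80 μM

From v = Vmax[S]/(Km+[S]), Km = [S](Vmax − v)/v.
Km = 5.37 × (9.68 − 5.11) / 5.11 = 24.54/5.11 = 4.80 μM.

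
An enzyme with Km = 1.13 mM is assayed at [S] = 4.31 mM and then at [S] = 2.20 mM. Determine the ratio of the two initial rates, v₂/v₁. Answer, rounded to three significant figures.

0.834

The fractional saturations are [S]/(Km+[S]) = 4.31/5.440 = 0.7923 and 2.20/3.330 = 0.6607.
v₂/v₁ is just their ratio: 0.6607/0.7923 = 0.834.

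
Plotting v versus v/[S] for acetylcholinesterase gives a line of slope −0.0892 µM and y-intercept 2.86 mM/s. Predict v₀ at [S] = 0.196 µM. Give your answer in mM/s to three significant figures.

1.97 mM/s

In the Eadie–Hofstee form v = Vmax − Km·(v/[S]), the slope is −Km and the intercept is Vmax, so Km = 0.0892 µM and Vmax = 2.86 mM/s.
v = 2.86 × 0.196/(0.0892 + 0.196) = 1.97 mM/s.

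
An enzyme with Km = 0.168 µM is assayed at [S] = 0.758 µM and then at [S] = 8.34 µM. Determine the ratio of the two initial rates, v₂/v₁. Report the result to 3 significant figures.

Since Vmax cancels, v₂/v₁ = [S]₂(Km+[S]₁) / [S]₁(Km+[S]₂).
= 8.34×(0.168+0.758) / (0.758×(0.168+8.34)) = 7.723/6.449 = 1.20.

1.20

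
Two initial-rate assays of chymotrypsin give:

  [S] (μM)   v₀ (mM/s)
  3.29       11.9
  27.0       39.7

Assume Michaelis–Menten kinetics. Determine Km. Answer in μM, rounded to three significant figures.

13.0 μM

In reciprocal form, 1/v = (Km/Vmax)·(1/[S]) + 1/Vmax. The two points give (1/[S], 1/v) = (0.3040, 0.08403) and (0.03704, 0.02519).
Slope = (0.08403 − 0.02519)/(0.3040 − 0.03704) = 0.2205; intercept = 0.08403 − 0.2205×0.3040 = 0.01702.
Vmax = 1/intercept = 58.7 mM/s; Km = slope × Vmax = 0.2205 × 58.7 = 13.0 μM.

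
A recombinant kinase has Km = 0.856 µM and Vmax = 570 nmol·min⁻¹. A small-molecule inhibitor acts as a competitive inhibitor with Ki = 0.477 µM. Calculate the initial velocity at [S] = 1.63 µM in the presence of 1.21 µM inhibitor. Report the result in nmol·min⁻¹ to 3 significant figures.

With α = 1 + [I]/Ki = 1 + 1.21/0.477 = 3.537, the competitive rate law is v = Vmax[S] / (αKm + [S]).
v = 570×1.63 / (3.537×0.856 + 1.63) = 929.1/4.657 = 199 nmol·min⁻¹.

199 nmol·min⁻¹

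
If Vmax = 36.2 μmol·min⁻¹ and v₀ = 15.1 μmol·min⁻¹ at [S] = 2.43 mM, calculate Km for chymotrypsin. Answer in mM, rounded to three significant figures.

3.40 mM

v/Vmax = 15.1/36.2 = 0.4171 = [S]/(Km+[S]).
So Km + [S] = [S]/0.4171 = 5.826 mM, giving Km = 5.826 − 2.43 = 3.40 mM.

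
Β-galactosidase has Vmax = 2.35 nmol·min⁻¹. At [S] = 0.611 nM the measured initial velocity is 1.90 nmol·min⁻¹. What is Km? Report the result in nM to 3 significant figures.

0.145 nM

v/Vmax = 1.90/2.35 = 0.8085 = [S]/(Km+[S]).
So Km + [S] = [S]/0.8085 = 0.7557 nM, giving Km = 0.7557 − 0.611 = 0.145 nM.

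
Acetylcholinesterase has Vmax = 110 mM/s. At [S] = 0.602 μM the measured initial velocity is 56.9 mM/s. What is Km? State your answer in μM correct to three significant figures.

From v = Vmax[S]/(Km+[S]), Km = [S](Vmax − v)/v.
Km = 0.602 × (110 − 56.9) / 56.9 = 31.97/56.9 = 0.562 μM.

0.562 μM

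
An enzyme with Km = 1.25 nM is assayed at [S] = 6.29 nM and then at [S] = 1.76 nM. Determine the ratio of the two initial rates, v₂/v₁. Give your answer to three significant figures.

0.701

Since Vmax cancels, v₂/v₁ = [S]₂(Km+[S]₁) / [S]₁(Km+[S]₂).
= 1.76×(1.25+6.29) / (6.29×(1.25+1.76)) = 13.27/18.93 = 0.701.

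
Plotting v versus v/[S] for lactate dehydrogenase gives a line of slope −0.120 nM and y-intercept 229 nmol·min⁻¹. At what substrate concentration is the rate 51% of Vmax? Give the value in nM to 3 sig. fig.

The Eadie–Hofstee slope gives Km = 0.120 nM (slope = −Km).
v/Vmax = [S]/(Km+[S]) = 0.51 ⇒ [S] = Km·0.51/(1−0.51) = 0.120 × 1.041 = 0.125 nM.

0.125 nM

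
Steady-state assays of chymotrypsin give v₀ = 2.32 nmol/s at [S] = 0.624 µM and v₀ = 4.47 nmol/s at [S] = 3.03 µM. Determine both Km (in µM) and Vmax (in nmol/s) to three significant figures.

Km = 0.959 µM; Vmax = 5.88 nmol/s

In reciprocal form, 1/v = (Km/Vmax)·(1/[S]) + 1/Vmax. The two points give (1/[S], 1/v) = (1.603, 0.4310) and (0.3300, 0.2237).
Slope = (0.4310 − 0.2237)/(1.603 − 0.3300) = 0.1629; intercept = 0.4310 − 0.1629×1.603 = 0.1699.
Vmax = 1/intercept = 5.88 nmol/s; Km = slope × Vmax = 0.1629 × 5.88 = 0.959 µM.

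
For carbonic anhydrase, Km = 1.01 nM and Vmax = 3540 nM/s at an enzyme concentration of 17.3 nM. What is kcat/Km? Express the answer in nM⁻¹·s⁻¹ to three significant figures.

203 nM⁻¹·s⁻¹

kcat = Vmax/[E]total = 3540/17.3 = 205 s⁻¹.
kcat/Km = 205/1.01 = 203 nM⁻¹·s⁻¹.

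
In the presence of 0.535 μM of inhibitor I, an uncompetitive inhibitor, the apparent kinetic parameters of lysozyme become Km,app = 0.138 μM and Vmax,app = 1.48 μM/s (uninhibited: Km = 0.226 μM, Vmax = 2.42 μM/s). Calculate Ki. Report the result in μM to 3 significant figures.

Uncompetitive: Vmax,app = Vmax/α (and Km,app = Km/α) with α = 1 + [I]/Ki.
α = Vmax/Vmax,app = 2.42/1.48 = 1.635.
Ki = [I]/(α − 1) = 0.535/0.6351 = 0.842 μM.

0.842 μM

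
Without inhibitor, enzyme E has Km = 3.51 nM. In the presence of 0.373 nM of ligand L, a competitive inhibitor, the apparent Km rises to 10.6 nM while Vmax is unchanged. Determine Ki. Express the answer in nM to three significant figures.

0.185 nM

Competitive: Km,app = α·Km with α = 1 + [I]/Ki.
α = Km,app/Km = 10.6/3.51 = 3.020.
Since α = 1 + [I]/Ki, [I]/Ki = 3.020 − 1 = 2.020 and Ki = 0.373/2.020 = 0.185 nM.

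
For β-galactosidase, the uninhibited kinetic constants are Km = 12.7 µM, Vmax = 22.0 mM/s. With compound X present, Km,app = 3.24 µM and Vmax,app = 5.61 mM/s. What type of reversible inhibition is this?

uncompetitive

Both Km and Vmax decrease by the same factor (~3.92-fold) — characteristic of uncompetitive inhibition.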